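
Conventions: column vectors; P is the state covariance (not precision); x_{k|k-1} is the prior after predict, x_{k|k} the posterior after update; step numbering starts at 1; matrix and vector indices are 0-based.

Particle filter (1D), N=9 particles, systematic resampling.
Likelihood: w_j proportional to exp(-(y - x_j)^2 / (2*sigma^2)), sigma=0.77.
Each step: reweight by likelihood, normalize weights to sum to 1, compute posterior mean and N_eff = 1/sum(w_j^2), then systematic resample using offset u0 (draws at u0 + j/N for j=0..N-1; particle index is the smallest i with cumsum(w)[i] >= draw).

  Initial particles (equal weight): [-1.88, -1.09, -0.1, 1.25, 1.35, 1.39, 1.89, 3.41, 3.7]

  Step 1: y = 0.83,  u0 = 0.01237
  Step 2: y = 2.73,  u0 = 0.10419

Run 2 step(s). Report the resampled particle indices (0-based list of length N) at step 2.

resampled_idx = [3, 4, 5, 6, 6, 7, 8, 8, 8]

step 1: w=[0.0006, 0.0133, 0.1441, 0.2575, 0.2379, 0.2294, 0.1158, 0.0011, 0.0003]  mean=1.1555  Neff=4.7651  idx=[1, 2, 3, 3, 4, 4, 5, 5, 6]
step 2: w=[0.0000, 0.0007, 0.0922, 0.0922, 0.1174, 0.1174, 0.1287, 0.1287, 0.3227]  mean=1.5151  Neff=5.5003  idx=[3, 4, 5, 6, 6, 7, 8, 8, 8]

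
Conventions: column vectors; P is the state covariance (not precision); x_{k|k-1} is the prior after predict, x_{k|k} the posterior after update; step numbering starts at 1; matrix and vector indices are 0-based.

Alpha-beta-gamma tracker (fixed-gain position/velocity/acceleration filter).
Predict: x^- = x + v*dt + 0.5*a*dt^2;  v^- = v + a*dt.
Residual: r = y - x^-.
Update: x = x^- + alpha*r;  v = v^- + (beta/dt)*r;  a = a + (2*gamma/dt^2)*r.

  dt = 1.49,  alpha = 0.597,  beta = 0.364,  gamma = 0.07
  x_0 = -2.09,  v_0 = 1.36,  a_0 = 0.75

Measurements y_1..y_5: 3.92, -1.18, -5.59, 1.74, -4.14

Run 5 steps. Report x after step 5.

x_post = -2.4077

step 1: x_pred=0.7689  r=3.1511  x^+=2.6501  v^+=3.2473  a^+=0.9487
step 2: x_pred=8.5417  r=-9.7217  x^+=2.7378  v^+=2.2859  a^+=0.3357
step 3: x_pred=6.5164  r=-12.1064  x^+=-0.7111  v^+=-0.1715  a^+=-0.4278
step 4: x_pred=-1.4415  r=3.1815  x^+=0.4578  v^+=-0.0317  a^+=-0.2272
step 5: x_pred=0.1585  r=-4.2985  x^+=-2.4077  v^+=-1.4202  a^+=-0.4982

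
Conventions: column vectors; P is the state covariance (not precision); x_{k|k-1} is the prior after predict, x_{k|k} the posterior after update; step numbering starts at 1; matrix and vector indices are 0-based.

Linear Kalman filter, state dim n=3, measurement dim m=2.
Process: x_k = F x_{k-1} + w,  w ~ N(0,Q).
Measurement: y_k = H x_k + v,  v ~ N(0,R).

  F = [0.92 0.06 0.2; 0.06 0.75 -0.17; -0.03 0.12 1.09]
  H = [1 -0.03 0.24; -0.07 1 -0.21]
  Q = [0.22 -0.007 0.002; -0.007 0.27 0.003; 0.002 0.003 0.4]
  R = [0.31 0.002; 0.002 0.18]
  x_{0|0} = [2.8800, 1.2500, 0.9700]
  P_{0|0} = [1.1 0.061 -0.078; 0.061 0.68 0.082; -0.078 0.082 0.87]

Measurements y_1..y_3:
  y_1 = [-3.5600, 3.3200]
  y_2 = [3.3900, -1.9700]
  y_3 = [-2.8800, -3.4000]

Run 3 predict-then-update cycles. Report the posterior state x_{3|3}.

x_post = [-1.3078, -2.1738, 2.3951]

step 1: x^-=[2.9186, 0.9454, 1.1209]  P^-=[1.1683 0.1198 0.1024; 0.1198 0.6678 -0.0401; 0.1024 -0.0401 1.4705]  S=[1.6061 -0.0870; -0.0870 0.9214]  K=[0.7452 0.0883; 0.0959 0.7338; 0.2647 -0.3614]  nu=[-6.7193, 2.8143]  x^+=[-1.8404, 2.3664, -1.6746]  P^+=[0.2805 -0.0063 -0.2064; -0.0063 0.1691 0.1774; -0.2064 0.1774 1.2210]
step 2: x^-=[-1.8861, 1.9491, -1.4861]  P^-=[0.4345 0.0248 0.0711; 0.0248 0.3598 -0.0816; 0.0711 -0.0816 1.9134]  S=[0.8889 -0.1470; -0.1470 0.6592]  K=[0.5213 0.0851; 0.0912 0.5895; 0.4951 -0.6304]  nu=[5.6913, -4.3632]  x^+=[0.7093, -0.1039, 4.0823]  P^+=[0.2013 -0.0042 -0.1651; -0.0042 0.1391 0.1577; -0.1651 0.1577 1.3417]
step 3: x^-=[1.4628, -0.7294, 4.4159]  P^-=[0.3871 0.0077 0.1391; 0.0077 0.3505 -0.1193; 0.1391 -0.1193 2.0484]  S=[0.8834 -0.1920; -0.1920 0.6759]  K=[0.4904 0.0674; 0.0906 0.5807; 0.5735 -0.6644]  nu=[-5.4245, -1.6409]  x^+=[-1.3078, -2.1738, 2.3951]  P^+=[0.1843 -0.0022 -0.1342; -0.0022 0.1356 0.1479; -0.1342 0.1479 1.3131]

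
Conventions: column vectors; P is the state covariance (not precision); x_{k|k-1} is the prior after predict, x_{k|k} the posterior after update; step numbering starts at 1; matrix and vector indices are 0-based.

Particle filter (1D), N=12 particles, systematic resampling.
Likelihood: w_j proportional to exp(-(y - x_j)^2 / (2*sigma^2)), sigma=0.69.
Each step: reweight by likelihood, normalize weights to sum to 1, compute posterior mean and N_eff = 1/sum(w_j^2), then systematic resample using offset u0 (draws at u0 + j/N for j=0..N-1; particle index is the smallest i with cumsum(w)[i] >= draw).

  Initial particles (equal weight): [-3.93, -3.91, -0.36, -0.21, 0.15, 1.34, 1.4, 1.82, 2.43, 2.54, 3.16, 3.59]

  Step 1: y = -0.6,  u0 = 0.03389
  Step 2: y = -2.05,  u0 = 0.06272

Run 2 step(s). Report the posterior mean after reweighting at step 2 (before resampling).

post_mean = -0.2903

step 1: w=[0.0000, 0.0000, 0.3948, 0.3575, 0.2323, 0.0081, 0.0063, 0.0009, 0.0000, 0.0000, 0.0000, 0.0000]  mean=-0.1611  Neff=2.9602  idx=[2, 2, 2, 2, 2, 3, 3, 3, 3, 4, 4, 4]
step 2: w=[0.1304, 0.1304, 0.1304, 0.1304, 0.1304, 0.0748, 0.0748, 0.0748, 0.0748, 0.0162, 0.0162, 0.0162]  mean=-0.2903  Neff=9.2406  idx=[0, 1, 1, 2, 3, 3, 4, 4, 6, 7, 8, 10]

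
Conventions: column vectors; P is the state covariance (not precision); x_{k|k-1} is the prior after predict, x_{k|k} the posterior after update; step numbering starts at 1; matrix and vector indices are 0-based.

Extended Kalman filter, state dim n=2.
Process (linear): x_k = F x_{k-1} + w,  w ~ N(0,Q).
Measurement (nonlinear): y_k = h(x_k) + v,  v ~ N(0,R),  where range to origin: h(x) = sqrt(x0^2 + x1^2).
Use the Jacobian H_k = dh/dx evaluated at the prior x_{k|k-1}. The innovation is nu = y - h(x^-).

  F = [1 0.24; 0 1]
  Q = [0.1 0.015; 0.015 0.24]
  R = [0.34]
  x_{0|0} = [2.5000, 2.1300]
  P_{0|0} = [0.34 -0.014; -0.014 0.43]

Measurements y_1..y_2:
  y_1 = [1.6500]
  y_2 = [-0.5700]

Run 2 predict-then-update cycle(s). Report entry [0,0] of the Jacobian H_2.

step 1: x^-=[3.0112, 2.1300]  P^-=[0.4580 0.1042; 0.1042 0.6700]  H_jac=[0.8164 0.5775]  S=[0.9670]  K=[0.4489; 0.4881]  nu=[-2.0384]  x^+=[2.0961, 1.1351]  P^+=[0.2631 -0.1077; -0.1077 0.4396]
step 2: x^-=[2.3685, 1.1351]  P^-=[0.3368 0.0128; 0.0128 0.6796]  H_jac=[0.9018 0.4322]  S=[0.7508]  K=[0.4119; 0.4066]  nu=[-3.1964]  x^+=[1.0519, -0.1646]  P^+=[0.2094 -0.1129; -0.1129 0.5555]

H_jac[0,0] = 0.9018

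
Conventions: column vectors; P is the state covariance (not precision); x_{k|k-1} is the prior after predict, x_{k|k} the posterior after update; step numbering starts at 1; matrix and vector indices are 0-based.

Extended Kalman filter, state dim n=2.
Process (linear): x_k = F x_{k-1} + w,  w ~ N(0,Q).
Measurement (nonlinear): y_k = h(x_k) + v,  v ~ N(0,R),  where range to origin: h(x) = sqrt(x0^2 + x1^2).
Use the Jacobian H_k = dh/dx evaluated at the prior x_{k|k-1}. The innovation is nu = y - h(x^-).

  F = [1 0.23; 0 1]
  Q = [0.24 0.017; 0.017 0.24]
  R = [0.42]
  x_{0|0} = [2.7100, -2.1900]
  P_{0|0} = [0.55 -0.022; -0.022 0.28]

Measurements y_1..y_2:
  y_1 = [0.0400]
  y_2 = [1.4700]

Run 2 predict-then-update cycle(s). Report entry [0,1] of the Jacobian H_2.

H_jac[0,1] = -0.9599

step 1: x^-=[2.2063, -2.1900]  P^-=[0.7947 0.0594; 0.0594 0.5200]  H_jac=[0.7097 -0.7045]  S=[1.0190]  K=[0.5124; -0.3181]  nu=[-3.0687]  x^+=[0.6338, -1.2137]  P^+=[0.5271 0.2255; 0.2255 0.4169]
step 2: x^-=[0.3546, -1.2137]  P^-=[0.8929 0.3384; 0.3384 0.6569]  H_jac=[0.2804 -0.9599]  S=[0.9132]  K=[-0.0815; -0.5865]  nu=[0.2055]  x^+=[0.3379, -1.3343]  P^+=[0.8868 0.2948; 0.2948 0.3427]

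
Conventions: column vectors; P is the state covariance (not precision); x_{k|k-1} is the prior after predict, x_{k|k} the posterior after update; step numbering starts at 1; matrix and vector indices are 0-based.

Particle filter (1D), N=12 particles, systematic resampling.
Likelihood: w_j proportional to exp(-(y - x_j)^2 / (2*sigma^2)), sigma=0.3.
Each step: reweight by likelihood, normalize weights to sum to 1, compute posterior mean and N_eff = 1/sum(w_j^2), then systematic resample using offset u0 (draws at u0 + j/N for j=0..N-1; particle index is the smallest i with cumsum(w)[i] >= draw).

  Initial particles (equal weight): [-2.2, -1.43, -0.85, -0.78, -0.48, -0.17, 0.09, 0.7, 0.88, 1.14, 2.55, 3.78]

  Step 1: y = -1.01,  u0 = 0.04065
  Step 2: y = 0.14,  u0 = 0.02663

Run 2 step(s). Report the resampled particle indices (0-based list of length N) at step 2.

step 1: w=[0.0002, 0.1691, 0.3908, 0.3358, 0.0946, 0.0089, 0.0005, 0.0000, 0.0000, 0.0000, 0.0000, 0.0000]  mean=-0.8832  Neff=3.2989  idx=[1, 1, 2, 2, 2, 2, 2, 3, 3, 3, 3, 4]
step 2: w=[0.0000, 0.0000, 0.0245, 0.0245, 0.0245, 0.0245, 0.0245, 0.0515, 0.0515, 0.0515, 0.0515, 0.6712]  mean=-0.5872  Neff=2.1545  idx=[3, 6, 8, 9, 11, 11, 11, 11, 11, 11, 11, 11]

resampled_idx = [3, 6, 8, 9, 11, 11, 11, 11, 11, 11, 11, 11]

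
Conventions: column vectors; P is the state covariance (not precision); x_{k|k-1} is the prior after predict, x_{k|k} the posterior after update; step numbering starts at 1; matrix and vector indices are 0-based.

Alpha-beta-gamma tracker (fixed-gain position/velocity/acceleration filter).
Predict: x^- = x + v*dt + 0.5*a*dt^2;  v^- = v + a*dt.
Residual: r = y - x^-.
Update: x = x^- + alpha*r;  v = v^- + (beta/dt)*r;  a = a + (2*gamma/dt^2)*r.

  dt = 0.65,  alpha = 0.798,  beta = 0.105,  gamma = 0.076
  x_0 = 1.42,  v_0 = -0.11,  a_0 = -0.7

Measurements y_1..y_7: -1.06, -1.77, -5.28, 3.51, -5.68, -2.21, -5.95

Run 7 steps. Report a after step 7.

step 1: x_pred=1.2006  r=-2.2606  x^+=-0.6034  v^+=-0.9302  a^+=-1.5133
step 2: x_pred=-1.5277  r=-0.2423  x^+=-1.7210  v^+=-1.9530  a^+=-1.6005
step 3: x_pred=-3.3286  r=-1.9514  x^+=-4.8858  v^+=-3.3085  a^+=-2.3025
step 4: x_pred=-7.5228  r=11.0328  x^+=1.2814  v^+=-3.0229  a^+=1.6666
step 5: x_pred=-0.3314  r=-5.3486  x^+=-4.5996  v^+=-2.8036  a^+=-0.2576
step 6: x_pred=-6.4764  r=4.2664  x^+=-3.0718  v^+=-2.2818  a^+=1.2773
step 7: x_pred=-4.2852  r=-1.6648  x^+=-5.6137  v^+=-1.7205  a^+=0.6784

a_post = 0.6784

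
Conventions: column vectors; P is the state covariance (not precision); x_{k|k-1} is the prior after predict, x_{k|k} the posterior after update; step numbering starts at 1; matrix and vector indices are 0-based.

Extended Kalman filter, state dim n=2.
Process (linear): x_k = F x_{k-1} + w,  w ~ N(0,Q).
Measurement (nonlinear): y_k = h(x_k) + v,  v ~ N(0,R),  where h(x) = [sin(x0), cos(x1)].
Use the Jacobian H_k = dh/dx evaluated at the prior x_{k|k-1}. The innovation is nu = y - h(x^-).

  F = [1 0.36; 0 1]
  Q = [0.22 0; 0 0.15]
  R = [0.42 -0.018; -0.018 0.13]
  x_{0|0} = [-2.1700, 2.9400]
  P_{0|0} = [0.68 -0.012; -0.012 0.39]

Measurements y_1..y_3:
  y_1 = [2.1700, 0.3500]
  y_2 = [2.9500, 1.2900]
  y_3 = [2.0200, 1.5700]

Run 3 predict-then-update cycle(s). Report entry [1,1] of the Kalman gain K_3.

step 1: x^-=[-1.1116, 2.9400]  P^-=[0.9419 0.1284; 0.1284 0.5400]  H_jac=[0.4432 0.0000; 0.0000 -0.2002]  S=[0.6050 -0.0294; -0.0294 0.1516]  K=[0.6882 -0.0361; 0.0600 -0.7014]  nu=[3.0664, 1.3297]  x^+=[0.9508, 2.1913]  P^+=[0.6536 0.0853; 0.0853 0.4608]
step 2: x^-=[1.7397, 2.1913]  P^-=[0.9948 0.2512; 0.2512 0.6108]  H_jac=[-0.1681 0.0000; 0.0000 -0.8136]  S=[0.4481 0.0164; 0.0164 0.5343]  K=[-0.3596 -0.3715; -0.0604 -0.9282]  nu=[1.9642, 1.8715]  x^+=[0.3381, 0.3357]  P^+=[0.8587 0.0514; 0.0514 0.1470]
step 3: x^-=[0.4589, 0.3357]  P^-=[1.1348 0.1043; 0.1043 0.2970]  H_jac=[0.8965 0.0000; 0.0000 -0.3294]  S=[1.3321 -0.0488; -0.0488 0.1622]  K=[0.7644 0.0182; 0.0487 -0.5884]  nu=[1.5770, 0.6258]  x^+=[1.6758, 0.0442]  P^+=[0.3577 0.0346; 0.0346 0.2349]

K[1,1] = -0.5884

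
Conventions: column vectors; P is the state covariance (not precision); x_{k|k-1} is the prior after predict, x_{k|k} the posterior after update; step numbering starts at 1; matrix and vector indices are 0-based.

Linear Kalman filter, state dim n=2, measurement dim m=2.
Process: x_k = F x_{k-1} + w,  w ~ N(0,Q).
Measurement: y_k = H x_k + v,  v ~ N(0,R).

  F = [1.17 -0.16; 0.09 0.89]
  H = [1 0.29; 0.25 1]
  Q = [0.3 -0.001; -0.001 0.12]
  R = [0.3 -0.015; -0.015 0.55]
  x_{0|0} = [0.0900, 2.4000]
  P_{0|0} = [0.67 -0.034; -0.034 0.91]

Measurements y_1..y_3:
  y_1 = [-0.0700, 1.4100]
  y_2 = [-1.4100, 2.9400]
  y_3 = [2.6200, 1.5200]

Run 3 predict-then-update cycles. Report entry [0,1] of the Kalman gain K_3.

step 1: x^-=[-0.2787, 2.1441]  P^-=[1.2532 -0.0949; -0.0949 0.8408]  S=[1.5688 0.4403; 0.4403 1.4216]  K=[0.8084 -0.0968; -0.0727 0.5972]  nu=[-0.4131, -0.6644]  x^+=[-0.5483, 1.7773]  P^+=[0.2835 -0.1362; -0.1362 0.3636]
step 2: x^-=[-0.9259, 1.5325]  P^-=[0.7484 -0.1628; -0.1628 0.3885]  S=[0.9866 0.1101; 0.1101 0.9039]  K=[0.7174 -0.0606; -0.0951 0.3964]  nu=[-0.9285, 1.6390]  x^+=[-1.6913, 2.2704]  P^+=[0.2468 -0.1058; -0.1058 0.2459]
step 3: x^-=[-2.3421, 1.8684]  P^-=[0.6838 -0.1186; -0.1186 0.2998]  S=[0.9402 0.1156; 0.1156 0.8332]  K=[0.6948 -0.0337; -0.0749 0.3346]  nu=[4.4203, 0.2371]  x^+=[0.7212, 1.6168]  P^+=[0.2343 -0.0875; -0.0875 0.2070]

K[0,1] = -0.0337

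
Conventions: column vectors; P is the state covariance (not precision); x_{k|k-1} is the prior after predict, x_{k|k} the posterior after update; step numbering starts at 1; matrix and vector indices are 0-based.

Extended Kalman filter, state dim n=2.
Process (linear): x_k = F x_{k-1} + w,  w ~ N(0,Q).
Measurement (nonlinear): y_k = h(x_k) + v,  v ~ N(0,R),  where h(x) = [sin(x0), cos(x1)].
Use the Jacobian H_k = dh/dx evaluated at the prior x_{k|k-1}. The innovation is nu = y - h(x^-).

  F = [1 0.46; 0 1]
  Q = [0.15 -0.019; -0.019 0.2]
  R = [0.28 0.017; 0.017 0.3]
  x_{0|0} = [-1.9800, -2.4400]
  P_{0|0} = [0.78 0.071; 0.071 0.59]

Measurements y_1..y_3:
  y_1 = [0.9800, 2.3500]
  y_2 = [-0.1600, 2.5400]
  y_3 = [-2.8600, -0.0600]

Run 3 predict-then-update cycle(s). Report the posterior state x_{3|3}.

step 1: x^-=[-3.1024, -2.4400]  P^-=[1.1202 0.3234; 0.3234 0.7900]  H_jac=[-0.9992 0.0000; 0.0000 0.6454]  S=[1.3984 -0.1916; -0.1916 0.6291]  K=[-0.7878 0.0919; -0.1253 0.7724]  nu=[1.0192, 3.1138]  x^+=[-3.6192, -0.1627]  P^+=[0.2192 0.0220; 0.0220 0.3557]
step 2: x^-=[-3.6940, -0.1627]  P^-=[0.4647 0.1666; 0.1666 0.5557]  H_jac=[-0.8513 0.0000; 0.0000 0.1620]  S=[0.6167 -0.0060; -0.0060 0.3146]  K=[-0.6407 0.0736; -0.2272 0.2818]  nu=[-0.6847, 1.5532]  x^+=[-3.1410, 0.4306]  P^+=[0.2093 0.0691; 0.0691 0.4981]
step 3: x^-=[-2.9429, 0.4306]  P^-=[0.5282 0.2792; 0.2792 0.6981]  H_jac=[-0.9803 0.0000; 0.0000 -0.4174]  S=[0.7877 0.1313; 0.1313 0.4216]  K=[-0.6448 -0.0757; -0.2451 -0.6148]  nu=[-2.6626, -0.9687]  x^+=[-1.1526, 1.6787]  P^+=[0.1855 0.0807; 0.0807 0.4519]

x_post = [-1.1526, 1.6787]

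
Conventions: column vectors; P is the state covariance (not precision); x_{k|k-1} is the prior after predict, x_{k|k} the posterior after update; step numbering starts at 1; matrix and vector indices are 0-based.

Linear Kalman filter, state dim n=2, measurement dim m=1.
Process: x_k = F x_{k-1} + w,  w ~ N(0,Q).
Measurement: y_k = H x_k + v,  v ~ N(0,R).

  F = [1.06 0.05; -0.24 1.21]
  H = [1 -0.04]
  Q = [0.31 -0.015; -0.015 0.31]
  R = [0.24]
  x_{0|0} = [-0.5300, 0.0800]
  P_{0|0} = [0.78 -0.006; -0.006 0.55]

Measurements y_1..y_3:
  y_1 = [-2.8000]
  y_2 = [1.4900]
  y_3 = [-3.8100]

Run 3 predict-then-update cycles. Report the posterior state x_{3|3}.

x_post = [-2.4437, 1.0176]

step 1: x^-=[-0.5578, 0.2240]  P^-=[1.1871 -0.1878; -0.1878 1.1637]  S=[1.4440]  K=[0.8273; -0.1623]  nu=[-2.2332]  x^+=[-2.4054, 0.5864]  P^+=[0.1988 0.0061; 0.0061 1.1256]
step 2: x^-=[-2.5204, 1.2868]  P^-=[0.5368 0.0103; 0.0103 1.9660]  S=[0.7792]  K=[0.6885; -0.0878]  nu=[4.0619]  x^+=[0.2761, 0.9303]  P^+=[0.1675 0.0573; 0.0573 1.9600]
step 3: x^-=[0.3391, 1.0594]  P^-=[0.5092 0.1338; 0.1338 3.1559]  S=[0.7436]  K=[0.6776; 0.0102]  nu=[-4.1068]  x^+=[-2.4437, 1.0176]  P^+=[0.1678 0.1287; 0.1287 3.1559]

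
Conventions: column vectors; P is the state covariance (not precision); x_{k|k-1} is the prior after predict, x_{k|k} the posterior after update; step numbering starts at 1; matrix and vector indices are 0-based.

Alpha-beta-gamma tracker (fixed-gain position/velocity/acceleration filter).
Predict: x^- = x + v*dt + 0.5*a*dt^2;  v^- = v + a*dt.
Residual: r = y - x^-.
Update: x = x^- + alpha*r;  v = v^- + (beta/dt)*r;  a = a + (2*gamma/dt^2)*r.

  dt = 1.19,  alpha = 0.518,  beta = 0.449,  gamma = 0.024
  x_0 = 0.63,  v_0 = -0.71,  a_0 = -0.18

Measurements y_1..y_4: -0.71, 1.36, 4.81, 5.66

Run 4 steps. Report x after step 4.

x_post = 5.1170

step 1: x_pred=-0.3423  r=-0.3677  x^+=-0.5328  v^+=-1.0629  a^+=-0.1925
step 2: x_pred=-1.9339  r=3.2939  x^+=-0.2277  v^+=-0.0491  a^+=-0.0808
step 3: x_pred=-0.3433  r=5.1533  x^+=2.3261  v^+=1.7991  a^+=0.0939
step 4: x_pred=4.5335  r=1.1265  x^+=5.1170  v^+=2.3359  a^+=0.1320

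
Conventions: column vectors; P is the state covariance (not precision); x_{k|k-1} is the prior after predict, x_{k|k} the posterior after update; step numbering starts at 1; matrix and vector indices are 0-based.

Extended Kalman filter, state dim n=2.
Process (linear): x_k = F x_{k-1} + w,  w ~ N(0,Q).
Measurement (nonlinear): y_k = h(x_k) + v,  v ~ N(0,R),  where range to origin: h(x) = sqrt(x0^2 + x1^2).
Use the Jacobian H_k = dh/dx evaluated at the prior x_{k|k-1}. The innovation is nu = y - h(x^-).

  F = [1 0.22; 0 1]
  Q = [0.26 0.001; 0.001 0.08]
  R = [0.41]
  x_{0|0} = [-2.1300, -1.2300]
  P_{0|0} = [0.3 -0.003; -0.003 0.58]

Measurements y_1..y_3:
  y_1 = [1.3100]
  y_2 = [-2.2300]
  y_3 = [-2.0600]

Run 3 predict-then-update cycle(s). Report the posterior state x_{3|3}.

x_post = [-0.7012, -0.6854]

step 1: x^-=[-2.4006, -1.2300]  P^-=[0.5868 0.1256; 0.1256 0.6600]  H_jac=[-0.8900 -0.4560]  S=[1.1139]  K=[-0.5202; -0.3705]  nu=[-1.3874]  x^+=[-1.6789, -0.7159]  P^+=[0.2853 -0.0891; -0.0891 0.5071]
step 2: x^-=[-1.8364, -0.7159]  P^-=[0.5306 0.0234; 0.0234 0.5871]  H_jac=[-0.9317 -0.3632]  S=[0.9640]  K=[-0.5217; -0.2439]  nu=[-4.2010]  x^+=[0.3554, 0.3086]  P^+=[0.2683 -0.0992; -0.0992 0.5297]
step 3: x^-=[0.4232, 0.3086]  P^-=[0.5103 0.0183; 0.0183 0.6097]  H_jac=[0.8080 0.5891]  S=[0.9722]  K=[0.4352; 0.3847]  nu=[-2.5838]  x^+=[-0.7012, -0.6854]  P^+=[0.3261 -0.1444; -0.1444 0.4658]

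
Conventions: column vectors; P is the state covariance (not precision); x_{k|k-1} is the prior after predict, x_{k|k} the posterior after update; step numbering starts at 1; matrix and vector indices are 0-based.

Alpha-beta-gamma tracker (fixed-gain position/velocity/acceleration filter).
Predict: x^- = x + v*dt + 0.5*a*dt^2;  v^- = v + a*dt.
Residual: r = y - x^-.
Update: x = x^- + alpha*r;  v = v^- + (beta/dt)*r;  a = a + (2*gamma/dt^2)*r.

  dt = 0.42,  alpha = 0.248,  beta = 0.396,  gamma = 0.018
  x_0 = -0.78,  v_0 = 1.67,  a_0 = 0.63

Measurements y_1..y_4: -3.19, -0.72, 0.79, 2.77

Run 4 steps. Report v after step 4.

step 1: x_pred=-0.0230  r=-3.1670  x^+=-0.8084  v^+=-1.0514  a^+=-0.0163
step 2: x_pred=-1.2515  r=0.5315  x^+=-1.1197  v^+=-0.5572  a^+=0.0921
step 3: x_pred=-1.3455  r=2.1355  x^+=-0.8159  v^+=1.4951  a^+=0.5280
step 4: x_pred=-0.1414  r=2.9114  x^+=0.5806  v^+=4.4619  a^+=1.1221

v_post = 4.4619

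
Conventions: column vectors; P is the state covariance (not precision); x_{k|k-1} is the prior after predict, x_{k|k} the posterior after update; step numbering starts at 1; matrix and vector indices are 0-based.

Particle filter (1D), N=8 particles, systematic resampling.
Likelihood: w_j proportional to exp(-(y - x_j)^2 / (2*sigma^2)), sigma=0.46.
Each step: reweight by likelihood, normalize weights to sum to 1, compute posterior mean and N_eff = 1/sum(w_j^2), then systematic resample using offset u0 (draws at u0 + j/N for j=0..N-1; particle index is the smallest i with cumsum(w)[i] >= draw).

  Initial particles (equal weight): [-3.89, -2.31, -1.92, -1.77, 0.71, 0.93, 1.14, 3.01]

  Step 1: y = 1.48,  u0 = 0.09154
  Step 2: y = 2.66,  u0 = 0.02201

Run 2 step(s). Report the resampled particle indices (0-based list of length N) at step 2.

step 1: w=[0.0000, 0.0000, 0.0000, 0.0000, 0.1642, 0.3261, 0.5071, 0.0026]  mean=1.0059  Neff=2.5611  idx=[4, 5, 5, 5, 6, 6, 6, 6]
step 2: w=[0.0064, 0.0431, 0.0431, 0.0431, 0.2161, 0.2161, 0.2161, 0.2161]  mean=1.1101  Neff=5.1973  idx=[1, 4, 4, 5, 5, 6, 6, 7]

resampled_idx = [1, 4, 4, 5, 5, 6, 6, 7]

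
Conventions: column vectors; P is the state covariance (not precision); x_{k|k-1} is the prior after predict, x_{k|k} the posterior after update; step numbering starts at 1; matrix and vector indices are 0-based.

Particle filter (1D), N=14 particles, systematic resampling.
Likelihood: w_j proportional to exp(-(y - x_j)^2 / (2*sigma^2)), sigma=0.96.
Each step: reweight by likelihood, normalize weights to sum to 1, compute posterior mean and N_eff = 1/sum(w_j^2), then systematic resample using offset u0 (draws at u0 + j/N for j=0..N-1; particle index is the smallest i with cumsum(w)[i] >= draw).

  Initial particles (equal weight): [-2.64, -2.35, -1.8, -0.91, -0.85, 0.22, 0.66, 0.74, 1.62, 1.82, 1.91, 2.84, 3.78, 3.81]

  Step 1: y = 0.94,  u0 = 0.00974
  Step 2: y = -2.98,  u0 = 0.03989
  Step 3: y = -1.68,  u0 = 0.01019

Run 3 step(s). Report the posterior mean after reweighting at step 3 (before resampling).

step 1: w=[0.0002, 0.0005, 0.0032, 0.0298, 0.0335, 0.1439, 0.1827, 0.1866, 0.1484, 0.1253, 0.1144, 0.0269, 0.0024, 0.0022]  mean=1.0078  Neff=7.0196  idx=[3, 5, 5, 6, 6, 6, 7, 7, 8, 8, 8, 9, 10, 10]
step 2: w=[0.8978, 0.0355, 0.0355, 0.0069, 0.0069, 0.0069, 0.0050, 0.0050, 0.0001, 0.0001, 0.0001, 0.0000, 0.0000, 0.0000]  mean=-0.7796  Neff=1.2365  idx=[0, 0, 0, 0, 0, 0, 0, 0, 0, 0, 0, 0, 0, 2]
step 3: w=[0.0758, 0.0758, 0.0758, 0.0758, 0.0758, 0.0758, 0.0758, 0.0758, 0.0758, 0.0758, 0.0758, 0.0758, 0.0758, 0.0147]  mean=-0.8933  Neff=13.3532  idx=[0, 1, 2, 2, 3, 4, 5, 6, 7, 8, 9, 10, 11, 12]

post_mean = -0.8933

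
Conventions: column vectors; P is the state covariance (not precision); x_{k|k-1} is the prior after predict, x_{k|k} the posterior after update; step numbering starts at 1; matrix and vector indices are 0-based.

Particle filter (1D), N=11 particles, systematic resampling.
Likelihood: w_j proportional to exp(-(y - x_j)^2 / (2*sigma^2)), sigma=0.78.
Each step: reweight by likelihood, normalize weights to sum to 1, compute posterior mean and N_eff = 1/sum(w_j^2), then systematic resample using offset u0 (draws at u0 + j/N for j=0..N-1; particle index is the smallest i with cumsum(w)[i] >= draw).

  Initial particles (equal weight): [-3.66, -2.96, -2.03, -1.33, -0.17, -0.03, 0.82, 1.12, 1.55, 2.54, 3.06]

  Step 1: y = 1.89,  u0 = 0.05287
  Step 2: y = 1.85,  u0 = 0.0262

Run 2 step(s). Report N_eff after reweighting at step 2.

step 1: w=[0.0000, 0.0000, 0.0000, 0.0001, 0.0101, 0.0160, 0.1290, 0.2031, 0.3007, 0.2337, 0.1073]  mean=1.7190  Neff=4.6557  idx=[6, 6, 7, 7, 8, 8, 8, 9, 9, 9, 10]
step 2: w=[0.0577, 0.0577, 0.0891, 0.0891, 0.1282, 0.1282, 0.1282, 0.0934, 0.0934, 0.0934, 0.0415]  mean=1.7290  Neff=10.0240  idx=[0, 2, 3, 4, 4, 5, 6, 6, 7, 8, 9]

N_eff = 10.0240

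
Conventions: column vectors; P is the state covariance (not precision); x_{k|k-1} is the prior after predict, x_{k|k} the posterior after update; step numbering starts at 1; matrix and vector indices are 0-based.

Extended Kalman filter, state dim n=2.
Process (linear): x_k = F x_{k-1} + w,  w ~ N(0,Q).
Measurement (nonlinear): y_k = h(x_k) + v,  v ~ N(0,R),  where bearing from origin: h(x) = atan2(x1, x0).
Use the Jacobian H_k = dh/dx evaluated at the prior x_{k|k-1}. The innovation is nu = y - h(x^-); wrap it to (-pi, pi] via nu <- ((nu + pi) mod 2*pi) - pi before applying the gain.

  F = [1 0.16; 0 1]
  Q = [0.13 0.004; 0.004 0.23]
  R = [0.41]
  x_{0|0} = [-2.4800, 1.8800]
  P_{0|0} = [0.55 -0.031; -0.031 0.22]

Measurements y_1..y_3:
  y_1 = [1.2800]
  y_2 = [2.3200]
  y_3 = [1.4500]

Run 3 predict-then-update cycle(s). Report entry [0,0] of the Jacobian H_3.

step 1: x^-=[-2.1792, 1.8800]  P^-=[0.6757 0.0082; 0.0082 0.4500]  H_jac=[-0.2270 -0.2631]  S=[0.4769]  K=[-0.3261; -0.2521]  nu=[-1.1498]  x^+=[-1.8043, 2.1699]  P^+=[0.6250 -0.0310; -0.0310 0.4197]
step 2: x^-=[-1.4571, 2.1699]  P^-=[0.7558 0.0401; 0.0401 0.6497]  H_jac=[-0.3176 -0.2133]  S=[0.5212]  K=[-0.4770; -0.2903]  nu=[0.1579]  x^+=[-1.5324, 2.1241]  P^+=[0.6372 -0.0320; -0.0320 0.6058]
step 3: x^-=[-1.1925, 2.1241]  P^-=[0.7725 0.0689; 0.0689 0.8358]  H_jac=[-0.3580 -0.2010]  S=[0.5526]  K=[-0.5254; -0.3485]  nu=[-0.6324]  x^+=[-0.8603, 2.3445]  P^+=[0.6199 -0.0323; -0.0323 0.7686]

H_jac[0,0] = -0.3580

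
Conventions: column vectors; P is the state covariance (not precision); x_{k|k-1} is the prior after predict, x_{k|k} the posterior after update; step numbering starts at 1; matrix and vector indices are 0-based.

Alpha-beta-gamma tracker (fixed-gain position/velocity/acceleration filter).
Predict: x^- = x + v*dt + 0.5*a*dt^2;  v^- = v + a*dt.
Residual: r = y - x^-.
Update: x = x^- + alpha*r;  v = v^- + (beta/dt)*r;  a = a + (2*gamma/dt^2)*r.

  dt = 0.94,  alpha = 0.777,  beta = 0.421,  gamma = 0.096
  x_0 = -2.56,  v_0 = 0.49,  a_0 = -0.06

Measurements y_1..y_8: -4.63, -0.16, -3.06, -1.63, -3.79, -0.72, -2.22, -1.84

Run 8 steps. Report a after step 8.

step 1: x_pred=-2.1259  r=-2.5041  x^+=-4.0716  v^+=-0.6879  a^+=-0.6041
step 2: x_pred=-4.9851  r=4.8251  x^+=-1.2360  v^+=0.9053  a^+=0.4443
step 3: x_pred=-0.1888  r=-2.8712  x^+=-2.4197  v^+=0.0370  a^+=-0.1796
step 4: x_pred=-2.4643  r=0.8343  x^+=-1.8160  v^+=0.2419  a^+=0.0017
step 5: x_pred=-1.5879  r=-2.2021  x^+=-3.2989  v^+=-0.7428  a^+=-0.4768
step 6: x_pred=-4.2078  r=3.4878  x^+=-1.4978  v^+=0.3712  a^+=0.2811
step 7: x_pred=-1.0247  r=-1.1953  x^+=-1.9534  v^+=0.1000  a^+=0.0214
step 8: x_pred=-1.8500  r=0.0100  x^+=-1.8422  v^+=0.1246  a^+=0.0235

a_post = 0.0235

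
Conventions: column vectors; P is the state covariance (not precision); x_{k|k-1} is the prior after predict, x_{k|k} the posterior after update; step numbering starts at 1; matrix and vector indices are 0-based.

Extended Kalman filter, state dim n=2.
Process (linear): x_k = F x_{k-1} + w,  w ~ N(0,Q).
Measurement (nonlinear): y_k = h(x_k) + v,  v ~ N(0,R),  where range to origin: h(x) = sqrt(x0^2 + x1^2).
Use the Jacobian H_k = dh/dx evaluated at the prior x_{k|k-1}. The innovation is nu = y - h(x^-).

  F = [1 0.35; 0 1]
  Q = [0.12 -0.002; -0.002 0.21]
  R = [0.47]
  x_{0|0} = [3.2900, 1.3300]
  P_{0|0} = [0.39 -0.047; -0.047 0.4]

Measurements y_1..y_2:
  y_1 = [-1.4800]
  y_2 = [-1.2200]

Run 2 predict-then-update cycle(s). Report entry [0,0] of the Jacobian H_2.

step 1: x^-=[3.7555, 1.3300]  P^-=[0.5261 0.0910; 0.0910 0.6100]  H_jac=[0.9426 0.3338]  S=[1.0627]  K=[0.4952; 0.2723]  nu=[-5.4641]  x^+=[1.0495, -0.1581]  P^+=[0.2655 -0.0523; -0.0523 0.5312]
step 2: x^-=[0.9942, -0.1581]  P^-=[0.4139 0.1316; 0.1316 0.7412]  H_jac=[0.9876 -0.1570]  S=[0.8512]  K=[0.4560; 0.0160]  nu=[-2.2267]  x^+=[-0.0211, -0.1936]  P^+=[0.2369 0.1254; 0.1254 0.7410]

H_jac[0,0] = 0.9876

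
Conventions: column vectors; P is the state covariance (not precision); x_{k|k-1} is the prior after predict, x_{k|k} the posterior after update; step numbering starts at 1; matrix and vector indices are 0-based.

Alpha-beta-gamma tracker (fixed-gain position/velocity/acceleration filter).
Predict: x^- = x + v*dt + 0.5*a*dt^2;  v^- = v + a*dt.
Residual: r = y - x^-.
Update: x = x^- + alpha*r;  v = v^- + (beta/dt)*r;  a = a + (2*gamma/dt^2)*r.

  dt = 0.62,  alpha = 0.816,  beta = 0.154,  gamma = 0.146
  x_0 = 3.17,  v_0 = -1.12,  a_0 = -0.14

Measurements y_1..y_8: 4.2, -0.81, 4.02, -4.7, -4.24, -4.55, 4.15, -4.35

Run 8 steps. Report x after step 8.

step 1: x_pred=2.4487  r=1.7513  x^+=3.8778  v^+=-0.7718  a^+=1.1903
step 2: x_pred=3.6280  r=-4.4380  x^+=0.0066  v^+=-1.1361  a^+=-2.1809
step 3: x_pred=-1.1170  r=5.1370  x^+=3.0748  v^+=-1.2123  a^+=1.7213
step 4: x_pred=2.6540  r=-7.3540  x^+=-3.3469  v^+=-1.9718  a^+=-3.8650
step 5: x_pred=-5.3122  r=1.0722  x^+=-4.4373  v^+=-4.1017  a^+=-3.0505
step 6: x_pred=-7.5667  r=3.0167  x^+=-5.1051  v^+=-5.2438  a^+=-0.7590
step 7: x_pred=-8.5021  r=12.6521  x^+=1.8220  v^+=-2.5717  a^+=8.8519
step 8: x_pred=1.9289  r=-6.2789  x^+=-3.1947  v^+=1.3569  a^+=4.0823

x_post = -3.1947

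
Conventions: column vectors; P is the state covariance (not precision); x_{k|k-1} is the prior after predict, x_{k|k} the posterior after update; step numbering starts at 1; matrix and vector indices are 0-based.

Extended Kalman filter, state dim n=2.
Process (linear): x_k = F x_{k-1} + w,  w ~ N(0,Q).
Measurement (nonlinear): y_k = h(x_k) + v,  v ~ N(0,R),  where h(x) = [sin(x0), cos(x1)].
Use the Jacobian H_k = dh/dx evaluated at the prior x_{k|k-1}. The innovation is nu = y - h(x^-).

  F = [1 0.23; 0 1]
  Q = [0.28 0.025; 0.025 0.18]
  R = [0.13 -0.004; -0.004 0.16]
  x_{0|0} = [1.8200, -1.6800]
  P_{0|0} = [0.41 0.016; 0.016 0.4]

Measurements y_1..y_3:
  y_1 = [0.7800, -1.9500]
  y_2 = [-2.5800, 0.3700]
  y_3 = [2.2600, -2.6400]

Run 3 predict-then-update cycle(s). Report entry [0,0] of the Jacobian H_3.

H_jac[0,0] = -0.9938

step 1: x^-=[1.4336, -1.6800]  P^-=[0.7185 0.1330; 0.1330 0.5800]  H_jac=[0.1368 0.0000; 0.0000 0.9940]  S=[0.1434 0.0141; 0.0141 0.7331]  K=[0.6686 0.1675; 0.0497 0.7855]  nu=[-0.2106, -1.8410]  x^+=[0.9844, -3.1365]  P^+=[0.6307 0.0243; 0.0243 0.1262]
step 2: x^-=[0.2630, -3.1365]  P^-=[0.9285 0.0783; 0.0783 0.3062]  H_jac=[0.9656 0.0000; 0.0000 0.0050]  S=[0.9957 -0.0036; -0.0036 0.1600]  K=[0.9005 0.0228; 0.0760 0.0114]  nu=[-2.8400, 1.3700]  x^+=[-2.2631, -3.3367]  P^+=[0.1211 0.0102; 0.0102 0.3005]
step 3: x^-=[-3.0305, -3.3367]  P^-=[0.4217 0.1043; 0.1043 0.4805]  H_jac=[-0.9938 0.0000; 0.0000 -0.1939]  S=[0.5465 0.0161; 0.0161 0.1781]  K=[-0.7656 -0.0444; -0.1747 -0.5074]  nu=[2.3708, -1.6590]  x^+=[-4.7720, -2.9091]  P^+=[0.1000 0.0208; 0.0208 0.4151]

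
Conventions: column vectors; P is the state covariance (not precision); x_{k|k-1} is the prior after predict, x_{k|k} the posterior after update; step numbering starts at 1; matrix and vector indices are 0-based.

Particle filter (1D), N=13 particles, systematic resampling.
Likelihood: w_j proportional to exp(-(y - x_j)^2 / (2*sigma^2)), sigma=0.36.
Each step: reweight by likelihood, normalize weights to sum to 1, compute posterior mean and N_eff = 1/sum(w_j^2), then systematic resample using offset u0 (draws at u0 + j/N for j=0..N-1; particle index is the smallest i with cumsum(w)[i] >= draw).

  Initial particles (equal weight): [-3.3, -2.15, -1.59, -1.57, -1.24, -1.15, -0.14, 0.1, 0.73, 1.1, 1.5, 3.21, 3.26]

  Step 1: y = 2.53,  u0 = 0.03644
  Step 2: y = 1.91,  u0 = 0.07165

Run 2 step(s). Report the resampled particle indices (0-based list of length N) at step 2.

step 1: w=[0.0000, 0.0000, 0.0000, 0.0000, 0.0000, 0.0000, 0.0000, 0.0000, 0.0000, 0.0012, 0.0533, 0.5366, 0.4088]  mean=3.1367  Neff=2.1836  idx=[10, 11, 11, 11, 11, 11, 11, 11, 12, 12, 12, 12, 12]
step 2: w=[0.9726, 0.0027, 0.0027, 0.0027, 0.0027, 0.0027, 0.0027, 0.0027, 0.0016, 0.0016, 0.0016, 0.0016, 0.0016]  mean=1.5473  Neff=1.0571  idx=[0, 0, 0, 0, 0, 0, 0, 0, 0, 0, 0, 0, 9]

resampled_idx = [0, 0, 0, 0, 0, 0, 0, 0, 0, 0, 0, 0, 9]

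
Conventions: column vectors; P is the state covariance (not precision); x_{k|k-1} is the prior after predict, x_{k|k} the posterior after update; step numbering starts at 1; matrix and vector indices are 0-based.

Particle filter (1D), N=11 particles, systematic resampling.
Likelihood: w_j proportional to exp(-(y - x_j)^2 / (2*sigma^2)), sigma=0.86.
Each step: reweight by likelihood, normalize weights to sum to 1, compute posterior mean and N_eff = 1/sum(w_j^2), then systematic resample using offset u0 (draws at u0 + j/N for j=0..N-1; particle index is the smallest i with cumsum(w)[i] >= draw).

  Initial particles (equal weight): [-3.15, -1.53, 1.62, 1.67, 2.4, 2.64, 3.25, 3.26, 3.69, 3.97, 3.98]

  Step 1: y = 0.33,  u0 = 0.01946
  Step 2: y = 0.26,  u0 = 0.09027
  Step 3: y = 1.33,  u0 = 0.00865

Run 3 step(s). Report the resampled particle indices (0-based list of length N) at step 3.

step 1: w=[0.0003, 0.1194, 0.4020, 0.3678, 0.0684, 0.0336, 0.0039, 0.0037, 0.0006, 0.0002, 0.0002]  mean=1.3626  Neff=3.1550  idx=[1, 1, 2, 2, 2, 2, 3, 3, 3, 3, 4]
step 2: w=[0.0465, 0.0465, 0.1163, 0.1163, 0.1163, 0.1163, 0.1059, 0.1059, 0.1059, 0.1059, 0.0184]  mean=1.3623  Neff=9.6545  idx=[1, 2, 3, 4, 5, 5, 6, 7, 8, 9, 10]
step 3: w=[0.0004, 0.1063, 0.1063, 0.1063, 0.1063, 0.1063, 0.1041, 0.1041, 0.1041, 0.1041, 0.0519]  mean=1.6799  Neff=9.7571  idx=[1, 1, 2, 3, 4, 5, 6, 7, 7, 8, 9]

resampled_idx = [1, 1, 2, 3, 4, 5, 6, 7, 7, 8, 9]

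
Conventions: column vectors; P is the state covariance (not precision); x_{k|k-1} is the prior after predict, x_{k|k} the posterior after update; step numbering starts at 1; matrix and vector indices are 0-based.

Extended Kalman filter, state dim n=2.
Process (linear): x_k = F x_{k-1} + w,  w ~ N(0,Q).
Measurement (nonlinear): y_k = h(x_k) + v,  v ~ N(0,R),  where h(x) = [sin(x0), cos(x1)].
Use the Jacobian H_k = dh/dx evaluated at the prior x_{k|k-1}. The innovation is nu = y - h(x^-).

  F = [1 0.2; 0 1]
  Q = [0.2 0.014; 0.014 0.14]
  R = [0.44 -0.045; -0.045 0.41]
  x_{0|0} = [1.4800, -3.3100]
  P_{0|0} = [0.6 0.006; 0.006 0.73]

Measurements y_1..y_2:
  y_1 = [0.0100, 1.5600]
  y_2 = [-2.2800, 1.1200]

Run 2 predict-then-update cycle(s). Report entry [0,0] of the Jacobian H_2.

step 1: x^-=[0.8180, -3.3100]  P^-=[0.8316 0.1660; 0.1660 0.8700]  H_jac=[0.6837 0.0000; 0.0000 -0.1676]  S=[0.8287 -0.0640; -0.0640 0.4344]  K=[0.6890 0.0375; 0.1123 -0.3191]  nu=[-0.7198, 2.5459]  x^+=[0.4175, -4.2032]  P^+=[0.4409 0.0933; 0.0933 0.8107]
step 2: x^-=[-0.4231, -4.2032]  P^-=[0.7107 0.2694; 0.2694 0.9507]  H_jac=[0.9118 0.0000; 0.0000 -0.8732]  S=[1.0309 -0.2595; -0.2595 1.1348]  K=[0.6116 -0.0674; 0.0575 -0.7184]  nu=[-1.8694, 1.6074]  x^+=[-1.6749, -5.4654]  P^+=[0.2985 0.0632; 0.0632 0.3403]

H_jac[0,0] = 0.9118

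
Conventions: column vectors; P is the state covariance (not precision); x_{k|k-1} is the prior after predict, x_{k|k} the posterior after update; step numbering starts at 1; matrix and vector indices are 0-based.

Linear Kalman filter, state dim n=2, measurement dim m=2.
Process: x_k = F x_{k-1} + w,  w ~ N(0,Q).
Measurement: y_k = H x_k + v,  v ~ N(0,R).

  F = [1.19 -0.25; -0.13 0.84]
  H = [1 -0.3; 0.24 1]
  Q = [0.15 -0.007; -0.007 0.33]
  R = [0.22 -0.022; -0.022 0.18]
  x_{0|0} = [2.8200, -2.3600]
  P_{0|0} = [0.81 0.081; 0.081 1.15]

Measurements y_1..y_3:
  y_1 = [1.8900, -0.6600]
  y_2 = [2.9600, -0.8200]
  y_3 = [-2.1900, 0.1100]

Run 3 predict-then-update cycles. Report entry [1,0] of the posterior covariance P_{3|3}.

step 1: x^-=[3.9458, -2.3490]  P^-=[1.3207 -0.2902; -0.2902 1.1374]  S=[1.8172 -0.3156; -0.3156 1.2542]  K=[0.8140 0.2261; -0.2088 0.7988]  nu=[-2.7605, 0.7420]  x^+=[1.8667, -1.1800]  P^+=[0.1688 -0.0177; -0.0177 0.1526]
step 2: x^-=[2.5163, -1.2339]  P^-=[0.4091 -0.0834; -0.0834 0.4444]  S=[0.7192 -0.1346; -0.1346 0.6079]  K=[0.6345 0.1647; -0.1782 0.6587]  nu=[0.0735, -0.1901]  x^+=[2.5317, -1.3721]  P^+=[0.1312 -0.0158; -0.0158 0.1263]
step 3: x^-=[3.3557, -1.4817]  P^-=[0.3531 -0.0701; -0.0701 0.4248]  S=[0.6534 -0.1298; -0.1298 0.5914]  K=[0.6038 0.1572; -0.1729 0.6518]  nu=[-5.9902, 0.7863]  x^+=[-0.1377, 0.0666]  P^+=[0.1249 -0.0150; -0.0150 0.1247]

P_post[1,0] = -0.0150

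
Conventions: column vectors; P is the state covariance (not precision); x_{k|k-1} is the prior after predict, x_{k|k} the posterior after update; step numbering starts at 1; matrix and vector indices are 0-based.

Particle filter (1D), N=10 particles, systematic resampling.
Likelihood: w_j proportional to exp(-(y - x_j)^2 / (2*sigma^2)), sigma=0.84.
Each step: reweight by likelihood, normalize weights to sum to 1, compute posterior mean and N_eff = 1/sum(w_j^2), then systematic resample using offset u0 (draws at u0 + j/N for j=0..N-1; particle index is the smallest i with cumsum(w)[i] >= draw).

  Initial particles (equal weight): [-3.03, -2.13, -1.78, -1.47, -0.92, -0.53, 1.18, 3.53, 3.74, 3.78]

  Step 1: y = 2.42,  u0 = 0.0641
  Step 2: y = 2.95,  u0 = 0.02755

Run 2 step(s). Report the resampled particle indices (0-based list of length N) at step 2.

step 1: w=[0.0000, 0.0000, 0.0000, 0.0000, 0.0003, 0.0016, 0.2554, 0.3171, 0.2209, 0.2047]  mean=3.0196  Neff=3.8988  idx=[6, 6, 7, 7, 7, 7, 8, 8, 9, 9]
step 2: w=[0.0185, 0.0185, 0.1340, 0.1340, 0.1340, 0.1340, 0.1093, 0.1093, 0.1044, 0.1044]  mean=3.5413  Neff=8.4661  idx=[1, 2, 3, 4, 4, 5, 6, 7, 8, 9]

resampled_idx = [1, 2, 3, 4, 4, 5, 6, 7, 8, 9]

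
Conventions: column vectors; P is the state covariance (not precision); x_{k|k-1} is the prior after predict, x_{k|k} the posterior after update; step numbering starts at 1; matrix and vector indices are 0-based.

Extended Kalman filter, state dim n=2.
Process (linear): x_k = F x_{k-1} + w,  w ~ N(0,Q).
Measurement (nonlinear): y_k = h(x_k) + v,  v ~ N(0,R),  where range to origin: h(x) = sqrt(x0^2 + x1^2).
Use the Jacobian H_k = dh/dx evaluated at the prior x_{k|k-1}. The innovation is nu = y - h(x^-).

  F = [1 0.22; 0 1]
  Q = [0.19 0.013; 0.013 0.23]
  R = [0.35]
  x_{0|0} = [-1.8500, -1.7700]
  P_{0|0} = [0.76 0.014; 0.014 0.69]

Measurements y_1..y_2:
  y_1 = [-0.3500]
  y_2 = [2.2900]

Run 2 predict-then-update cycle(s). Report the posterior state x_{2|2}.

x_post = [-1.2605, -0.9427]

step 1: x^-=[-2.2394, -1.7700]  P^-=[0.9896 0.1788; 0.1788 0.9200]  H_jac=[-0.7845 -0.6201]  S=[1.4868]  K=[-0.5967; -0.4781]  nu=[-3.2044]  x^+=[-0.3272, -0.2381]  P^+=[0.4601 -0.2453; -0.2453 0.5802]
step 2: x^-=[-0.3796, -0.2381]  P^-=[0.5703 -0.1047; -0.1047 0.8102]  H_jac=[-0.8471 -0.5314]  S=[0.8938]  K=[-0.4783; -0.3825]  nu=[1.8419]  x^+=[-1.2605, -0.9427]  P^+=[0.3658 -0.2682; -0.2682 0.6795]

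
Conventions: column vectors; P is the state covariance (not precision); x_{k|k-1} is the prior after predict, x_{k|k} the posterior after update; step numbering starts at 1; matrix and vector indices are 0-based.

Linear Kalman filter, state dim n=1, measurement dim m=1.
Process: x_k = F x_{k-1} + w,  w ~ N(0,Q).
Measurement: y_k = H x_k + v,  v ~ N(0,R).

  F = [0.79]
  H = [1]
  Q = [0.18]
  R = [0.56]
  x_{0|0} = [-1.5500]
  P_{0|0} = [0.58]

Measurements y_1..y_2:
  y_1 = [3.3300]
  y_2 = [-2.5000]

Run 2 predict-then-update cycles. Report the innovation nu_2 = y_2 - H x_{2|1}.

step 1: x^-=[-1.2245]  P^-=[0.5420]  S=[1.1020]  K=[0.4918]  nu=[4.5545]  x^+=[1.0155]  P^+=[0.2754]
step 2: x^-=[0.8023]  P^-=[0.3519]  S=[0.9119]  K=[0.3859]  nu=[-3.3023]  x^+=[-0.4721]  P^+=[0.2161]

innov = [-3.3023]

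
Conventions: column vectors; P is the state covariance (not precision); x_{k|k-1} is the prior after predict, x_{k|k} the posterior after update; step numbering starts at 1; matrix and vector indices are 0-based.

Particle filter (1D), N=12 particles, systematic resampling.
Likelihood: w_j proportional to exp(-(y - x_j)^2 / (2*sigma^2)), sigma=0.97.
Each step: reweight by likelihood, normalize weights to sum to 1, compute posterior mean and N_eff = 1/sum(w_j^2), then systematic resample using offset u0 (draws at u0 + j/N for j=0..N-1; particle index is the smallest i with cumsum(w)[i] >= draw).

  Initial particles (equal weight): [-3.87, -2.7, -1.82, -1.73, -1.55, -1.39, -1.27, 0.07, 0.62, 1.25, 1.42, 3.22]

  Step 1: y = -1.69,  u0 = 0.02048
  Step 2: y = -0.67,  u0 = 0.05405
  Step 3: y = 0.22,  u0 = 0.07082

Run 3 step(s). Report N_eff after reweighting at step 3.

step 1: w=[0.0139, 0.1007, 0.1717, 0.1731, 0.1714, 0.1651, 0.1577, 0.0334, 0.0102, 0.0018, 0.0010, 0.0000]  mean=-1.6208  Neff=6.5559  idx=[1, 1, 2, 2, 3, 3, 4, 4, 5, 5, 6, 6]
step 2: w=[0.0164, 0.0164, 0.0727, 0.0727, 0.0808, 0.0808, 0.0973, 0.0973, 0.1115, 0.1115, 0.1213, 0.1213]  mean=-1.5526  Neff=10.2697  idx=[2, 3, 4, 5, 6, 7, 8, 8, 9, 10, 11, 11]
step 3: w=[0.0431, 0.0431, 0.0522, 0.0522, 0.0745, 0.0745, 0.0992, 0.0992, 0.0992, 0.1209, 0.1209, 0.1209]  mean=-1.4428  Neff=10.6754  idx=[1, 3, 4, 5, 6, 7, 8, 9, 9, 10, 11, 11]

N_eff = 10.6754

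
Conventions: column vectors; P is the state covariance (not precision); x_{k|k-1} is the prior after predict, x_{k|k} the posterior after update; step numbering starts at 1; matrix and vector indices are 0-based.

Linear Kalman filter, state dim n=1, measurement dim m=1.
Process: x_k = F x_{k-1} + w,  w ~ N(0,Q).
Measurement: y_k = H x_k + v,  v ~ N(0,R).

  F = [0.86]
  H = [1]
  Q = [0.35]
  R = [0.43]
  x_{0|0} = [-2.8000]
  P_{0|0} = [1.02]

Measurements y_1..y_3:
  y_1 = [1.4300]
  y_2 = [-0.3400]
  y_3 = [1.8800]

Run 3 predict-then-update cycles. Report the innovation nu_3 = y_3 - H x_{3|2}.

innov = [1.9361]

step 1: x^-=[-2.4080]  P^-=[1.1044]  S=[1.5344]  K=[0.7198]  nu=[3.8380]  x^+=[0.3544]  P^+=[0.3095]
step 2: x^-=[0.3048]  P^-=[0.5789]  S=[1.0089]  K=[0.5738]  nu=[-0.6448]  x^+=[-0.0652]  P^+=[0.2467]
step 3: x^-=[-0.0561]  P^-=[0.5325]  S=[0.9625]  K=[0.5532]  nu=[1.9361]  x^+=[1.0150]  P^+=[0.2379]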